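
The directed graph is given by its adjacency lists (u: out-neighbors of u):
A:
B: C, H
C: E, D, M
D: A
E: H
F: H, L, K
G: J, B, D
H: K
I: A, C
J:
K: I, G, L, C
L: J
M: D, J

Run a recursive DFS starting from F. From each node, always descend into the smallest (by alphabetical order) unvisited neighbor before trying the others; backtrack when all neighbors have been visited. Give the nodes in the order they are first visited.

Visit F
F → H
H → K
K → C
C → D
D → A
C → E
C → M
M → J
K → G
G → B
K → I
K → L

F -> H -> K -> C -> D -> A -> E -> M -> J -> G -> B -> I -> L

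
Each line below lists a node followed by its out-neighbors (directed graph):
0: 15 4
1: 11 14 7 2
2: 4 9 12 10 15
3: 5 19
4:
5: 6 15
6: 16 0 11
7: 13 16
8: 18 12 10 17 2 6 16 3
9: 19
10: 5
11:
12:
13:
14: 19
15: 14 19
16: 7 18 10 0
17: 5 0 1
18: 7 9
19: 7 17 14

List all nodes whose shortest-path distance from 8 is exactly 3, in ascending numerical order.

13, 14

Level 0: 8
Level 1: 2, 3, 6, 10, 12, 16, 17, 18
Level 2: 0, 1, 4, 5, 7, 9, 11, 15, 19
Level 3: 13, 14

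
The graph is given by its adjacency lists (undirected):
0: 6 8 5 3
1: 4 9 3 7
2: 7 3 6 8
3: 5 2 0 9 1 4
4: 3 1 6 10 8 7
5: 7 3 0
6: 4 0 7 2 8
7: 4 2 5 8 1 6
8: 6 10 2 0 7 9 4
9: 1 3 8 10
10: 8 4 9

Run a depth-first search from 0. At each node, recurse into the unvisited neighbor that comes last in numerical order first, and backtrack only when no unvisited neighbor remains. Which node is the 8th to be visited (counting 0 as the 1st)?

6

Visit 0
0 → 8
8 → 10
10 → 9
9 → 3
3 → 5
5 → 7
7 → 6
6 → 4
4 → 1
6 → 2

Visit order: 0, 8, 10, 9, 3, 5, 7, 6, 4, 1, 2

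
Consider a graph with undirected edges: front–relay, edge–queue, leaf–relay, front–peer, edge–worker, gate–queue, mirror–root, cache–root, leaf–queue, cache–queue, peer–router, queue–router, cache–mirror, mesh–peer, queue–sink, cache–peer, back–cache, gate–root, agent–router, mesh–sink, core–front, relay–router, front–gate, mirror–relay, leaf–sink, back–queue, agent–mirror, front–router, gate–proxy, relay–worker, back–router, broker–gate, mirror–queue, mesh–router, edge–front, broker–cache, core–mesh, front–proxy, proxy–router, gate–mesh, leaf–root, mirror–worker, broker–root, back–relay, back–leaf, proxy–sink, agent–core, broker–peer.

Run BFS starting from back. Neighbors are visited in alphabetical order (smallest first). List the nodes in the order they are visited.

back -> cache -> leaf -> queue -> relay -> router -> broker -> mirror -> peer -> root -> sink -> edge -> gate -> front -> worker -> agent -> mesh -> proxy -> core

Visit back; enqueue cache, leaf, queue, relay, router → queue [cache, leaf, queue, relay, router]
Visit cache; enqueue broker, mirror, peer, root → queue [leaf, queue, relay, router, broker, mirror, peer, root]
Visit leaf; enqueue sink → queue [queue, relay, router, broker, mirror, peer, root, sink]
Visit queue; enqueue edge, gate → queue [relay, router, broker, mirror, peer, root, sink, edge, gate]
Visit relay; enqueue front, worker → queue [router, broker, mirror, peer, root, sink, edge, gate, front, worker]
Visit router; enqueue agent, mesh, proxy → queue [broker, mirror, peer, root, sink, edge, gate, front, worker, agent, mesh, proxy]
Visit broker → queue [mirror, peer, root, sink, edge, gate, front, worker, agent, mesh, proxy]
Visit mirror → queue [peer, root, sink, edge, gate, front, worker, agent, mesh, proxy]
Visit peer → queue [root, sink, edge, gate, front, worker, agent, mesh, proxy]
Visit root → queue [sink, edge, gate, front, worker, agent, mesh, proxy]
Visit sink → queue [edge, gate, front, worker, agent, mesh, proxy]
Visit edge → queue [gate, front, worker, agent, mesh, proxy]
Visit gate → queue [front, worker, agent, mesh, proxy]
Visit front; enqueue core → queue [worker, agent, mesh, proxy, core]
Visit worker → queue [agent, mesh, proxy, core]
Visit agent → queue [mesh, proxy, core]
Visit mesh → queue [proxy, core]
Visit proxy → queue [core]
Visit core → queue []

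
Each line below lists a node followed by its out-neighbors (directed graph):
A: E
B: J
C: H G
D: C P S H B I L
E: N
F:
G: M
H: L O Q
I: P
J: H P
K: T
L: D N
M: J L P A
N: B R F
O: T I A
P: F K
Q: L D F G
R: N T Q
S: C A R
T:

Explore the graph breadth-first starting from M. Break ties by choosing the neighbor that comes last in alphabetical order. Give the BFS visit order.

Visit M; enqueue P, L, J, A → queue [P, L, J, A]
Visit P; enqueue K, F → queue [L, J, A, K, F]
Visit L; enqueue N, D → queue [J, A, K, F, N, D]
Visit J; enqueue H → queue [A, K, F, N, D, H]
Visit A; enqueue E → queue [K, F, N, D, H, E]
Visit K; enqueue T → queue [F, N, D, H, E, T]
Visit F → queue [N, D, H, E, T]
Visit N; enqueue R, B → queue [D, H, E, T, R, B]
Visit D; enqueue S, I, C → queue [H, E, T, R, B, S, I, C]
Visit H; enqueue Q, O → queue [E, T, R, B, S, I, C, Q, O]
Visit E → queue [T, R, B, S, I, C, Q, O]
Visit T → queue [R, B, S, I, C, Q, O]
Visit R → queue [B, S, I, C, Q, O]
Visit B → queue [S, I, C, Q, O]
Visit S → queue [I, C, Q, O]
Visit I → queue [C, Q, O]
Visit C; enqueue G → queue [Q, O, G]
Visit Q → queue [O, G]
Visit O → queue [G]
Visit G → queue []

M, P, L, J, A, K, F, N, D, H, E, T, R, B, S, I, C, Q, O, G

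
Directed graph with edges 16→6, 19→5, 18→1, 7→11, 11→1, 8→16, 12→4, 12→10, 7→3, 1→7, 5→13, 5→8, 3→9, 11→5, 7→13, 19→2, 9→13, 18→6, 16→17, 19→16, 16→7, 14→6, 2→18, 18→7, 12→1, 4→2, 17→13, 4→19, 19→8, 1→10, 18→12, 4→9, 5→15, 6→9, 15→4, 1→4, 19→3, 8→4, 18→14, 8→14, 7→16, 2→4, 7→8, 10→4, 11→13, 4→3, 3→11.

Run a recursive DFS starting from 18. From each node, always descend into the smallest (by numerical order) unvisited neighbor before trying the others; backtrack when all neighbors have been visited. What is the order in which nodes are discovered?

18 -> 1 -> 4 -> 2 -> 3 -> 9 -> 13 -> 11 -> 5 -> 8 -> 14 -> 6 -> 16 -> 7 -> 17 -> 15 -> 19 -> 10 -> 12

Visit 18
18 → 1
1 → 4
4 → 2
4 → 3
3 → 9
9 → 13
3 → 11
11 → 5
5 → 8
8 → 14
14 → 6
8 → 16
16 → 7
16 → 17
5 → 15
4 → 19
1 → 10
18 → 12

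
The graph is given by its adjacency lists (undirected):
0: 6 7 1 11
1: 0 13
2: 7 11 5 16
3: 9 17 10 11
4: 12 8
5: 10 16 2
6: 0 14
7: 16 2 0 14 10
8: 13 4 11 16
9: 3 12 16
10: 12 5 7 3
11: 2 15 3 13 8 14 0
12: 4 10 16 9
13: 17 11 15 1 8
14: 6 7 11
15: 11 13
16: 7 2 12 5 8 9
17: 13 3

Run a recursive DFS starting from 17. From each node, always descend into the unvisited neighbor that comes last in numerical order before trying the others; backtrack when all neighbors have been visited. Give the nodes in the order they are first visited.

Visit 17
17 → 13
13 → 15
15 → 11
11 → 14
14 → 7
7 → 16
16 → 12
12 → 10
10 → 5
5 → 2
10 → 3
3 → 9
12 → 4
4 → 8
7 → 0
0 → 6
0 → 1

17, 13, 15, 11, 14, 7, 16, 12, 10, 5, 2, 3, 9, 4, 8, 0, 6, 1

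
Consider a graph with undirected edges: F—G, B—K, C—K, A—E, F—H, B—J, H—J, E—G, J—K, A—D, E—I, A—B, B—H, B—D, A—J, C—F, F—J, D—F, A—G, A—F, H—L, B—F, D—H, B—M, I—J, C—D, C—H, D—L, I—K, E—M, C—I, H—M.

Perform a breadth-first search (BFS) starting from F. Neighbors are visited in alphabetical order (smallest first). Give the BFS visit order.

F → A → B → C → D → G → H → J → E → K → M → I → L

Visit F; enqueue A, B, C, D, G, H, J → queue [A, B, C, D, G, H, J]
Visit A; enqueue E → queue [B, C, D, G, H, J, E]
Visit B; enqueue K, M → queue [C, D, G, H, J, E, K, M]
Visit C; enqueue I → queue [D, G, H, J, E, K, M, I]
Visit D; enqueue L → queue [G, H, J, E, K, M, I, L]
Visit G → queue [H, J, E, K, M, I, L]
Visit H → queue [J, E, K, M, I, L]
Visit J → queue [E, K, M, I, L]
Visit E → queue [K, M, I, L]
Visit K → queue [M, I, L]
Visit M → queue [I, L]
Visit I → queue [L]
Visit L → queue []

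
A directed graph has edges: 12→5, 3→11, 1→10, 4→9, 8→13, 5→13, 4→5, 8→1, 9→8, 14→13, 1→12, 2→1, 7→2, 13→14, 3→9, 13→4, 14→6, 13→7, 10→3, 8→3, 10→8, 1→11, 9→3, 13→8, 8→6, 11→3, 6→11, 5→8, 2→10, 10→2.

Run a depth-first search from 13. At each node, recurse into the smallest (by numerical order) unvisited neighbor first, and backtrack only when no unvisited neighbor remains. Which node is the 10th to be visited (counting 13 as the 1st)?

11

Visit 13
13 → 4
4 → 5
5 → 8
8 → 1
1 → 10
10 → 2
10 → 3
3 → 9
3 → 11
1 → 12
8 → 6
13 → 7
13 → 14

Visit order: 13, 4, 5, 8, 1, 10, 2, 3, 9, 11, 12, 6, 7, 14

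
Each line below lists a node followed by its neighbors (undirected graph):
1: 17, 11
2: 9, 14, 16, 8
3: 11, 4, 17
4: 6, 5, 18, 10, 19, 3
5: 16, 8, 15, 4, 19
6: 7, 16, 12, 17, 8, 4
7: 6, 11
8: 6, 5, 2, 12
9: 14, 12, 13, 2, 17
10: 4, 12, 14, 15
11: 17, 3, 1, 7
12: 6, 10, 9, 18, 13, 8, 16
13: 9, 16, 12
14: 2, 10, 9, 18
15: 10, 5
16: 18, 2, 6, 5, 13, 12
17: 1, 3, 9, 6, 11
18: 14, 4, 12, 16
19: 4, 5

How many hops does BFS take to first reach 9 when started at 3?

Level 0: 3
Level 1: 4, 11, 17
Level 2: 1, 5, 6, 7, 9, 10, 18, 19
Level 3: 2, 8, 12, 13, 14, 15, 16
9 first appears at level 2.

2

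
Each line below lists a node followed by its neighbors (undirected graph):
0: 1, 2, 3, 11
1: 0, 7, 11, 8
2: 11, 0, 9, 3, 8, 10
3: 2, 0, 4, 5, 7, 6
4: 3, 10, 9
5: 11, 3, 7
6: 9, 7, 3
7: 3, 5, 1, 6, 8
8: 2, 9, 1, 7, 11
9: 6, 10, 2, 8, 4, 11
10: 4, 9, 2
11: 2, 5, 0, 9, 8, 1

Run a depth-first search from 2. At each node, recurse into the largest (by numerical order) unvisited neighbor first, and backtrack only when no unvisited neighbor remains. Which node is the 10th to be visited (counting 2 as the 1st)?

0

Visit 2
2 → 11
11 → 9
9 → 10
10 → 4
4 → 3
3 → 7
7 → 8
8 → 1
1 → 0
7 → 6
7 → 5

Visit order: 2, 11, 9, 10, 4, 3, 7, 8, 1, 0, 6, 5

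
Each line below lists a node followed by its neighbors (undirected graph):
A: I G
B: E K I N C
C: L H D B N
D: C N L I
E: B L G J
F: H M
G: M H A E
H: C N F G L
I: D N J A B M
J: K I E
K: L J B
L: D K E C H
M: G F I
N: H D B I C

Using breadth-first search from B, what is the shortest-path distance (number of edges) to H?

2

Level 0: B
Level 1: C, E, I, K, N
Level 2: A, D, G, H, J, L, M
Level 3: F
H first appears at level 2.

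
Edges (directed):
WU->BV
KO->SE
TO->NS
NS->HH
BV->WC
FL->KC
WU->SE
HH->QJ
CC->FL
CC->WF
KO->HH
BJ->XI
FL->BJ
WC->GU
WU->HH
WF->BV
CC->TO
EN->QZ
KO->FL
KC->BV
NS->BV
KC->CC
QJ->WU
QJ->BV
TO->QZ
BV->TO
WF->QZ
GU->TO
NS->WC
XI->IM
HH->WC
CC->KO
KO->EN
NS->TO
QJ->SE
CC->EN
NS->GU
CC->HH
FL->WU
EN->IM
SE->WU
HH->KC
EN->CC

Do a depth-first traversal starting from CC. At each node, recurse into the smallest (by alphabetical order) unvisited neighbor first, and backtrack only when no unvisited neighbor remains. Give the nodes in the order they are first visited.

Visit CC
CC → EN
EN → IM
EN → QZ
CC → FL
FL → BJ
BJ → XI
FL → KC
KC → BV
BV → TO
TO → NS
NS → GU
NS → HH
HH → QJ
QJ → SE
SE → WU
HH → WC
CC → KO
CC → WF

CC, EN, IM, QZ, FL, BJ, XI, KC, BV, TO, NS, GU, HH, QJ, SE, WU, WC, KO, WF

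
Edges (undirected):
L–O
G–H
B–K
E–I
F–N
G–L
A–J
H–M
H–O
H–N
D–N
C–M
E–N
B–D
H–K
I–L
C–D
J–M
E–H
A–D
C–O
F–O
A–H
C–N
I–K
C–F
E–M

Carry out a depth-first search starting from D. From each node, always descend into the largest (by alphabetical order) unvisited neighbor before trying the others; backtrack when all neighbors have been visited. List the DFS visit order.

D N H O L I K B E M J A C F G

Visit D
D → N
N → H
H → O
O → L
L → I
I → K
K → B
I → E
E → M
M → J
J → A
M → C
C → F
L → G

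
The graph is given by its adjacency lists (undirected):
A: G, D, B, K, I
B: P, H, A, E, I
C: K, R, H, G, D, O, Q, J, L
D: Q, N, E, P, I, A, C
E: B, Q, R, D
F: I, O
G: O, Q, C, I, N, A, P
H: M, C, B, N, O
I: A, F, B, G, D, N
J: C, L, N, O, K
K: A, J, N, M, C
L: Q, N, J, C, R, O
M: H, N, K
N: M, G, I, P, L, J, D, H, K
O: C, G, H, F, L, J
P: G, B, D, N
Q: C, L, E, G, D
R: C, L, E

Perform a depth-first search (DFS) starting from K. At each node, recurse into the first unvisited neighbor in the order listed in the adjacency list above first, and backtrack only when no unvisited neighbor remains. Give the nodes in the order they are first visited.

K A G O C R L Q E B P D N M H I F J

Visit K
K → A
A → G
G → O
O → C
C → R
R → L
L → Q
Q → E
E → B
B → P
P → D
D → N
N → M
M → H
N → I
I → F
N → J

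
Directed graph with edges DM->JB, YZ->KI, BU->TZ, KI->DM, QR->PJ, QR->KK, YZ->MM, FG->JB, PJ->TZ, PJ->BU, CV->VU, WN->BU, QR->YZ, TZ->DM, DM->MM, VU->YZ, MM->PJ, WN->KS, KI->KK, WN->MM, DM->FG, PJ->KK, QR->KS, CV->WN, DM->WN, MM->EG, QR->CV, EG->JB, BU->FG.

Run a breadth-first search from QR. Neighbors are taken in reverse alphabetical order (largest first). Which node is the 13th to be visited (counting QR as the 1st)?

Visit QR; enqueue YZ, PJ, KS, KK, CV → queue [YZ, PJ, KS, KK, CV]
Visit YZ; enqueue MM, KI → queue [PJ, KS, KK, CV, MM, KI]
Visit PJ; enqueue TZ, BU → queue [KS, KK, CV, MM, KI, TZ, BU]
Visit KS → queue [KK, CV, MM, KI, TZ, BU]
Visit KK → queue [CV, MM, KI, TZ, BU]
Visit CV; enqueue WN, VU → queue [MM, KI, TZ, BU, WN, VU]
Visit MM; enqueue EG → queue [KI, TZ, BU, WN, VU, EG]
Visit KI; enqueue DM → queue [TZ, BU, WN, VU, EG, DM]
Visit TZ → queue [BU, WN, VU, EG, DM]
Visit BU; enqueue FG → queue [WN, VU, EG, DM, FG]
Visit WN → queue [VU, EG, DM, FG]
Visit VU → queue [EG, DM, FG]
Visit EG; enqueue JB → queue [DM, FG, JB]
Visit DM → queue [FG, JB]
Visit FG → queue [JB]
Visit JB → queue []

Visit order: QR, YZ, PJ, KS, KK, CV, MM, KI, TZ, BU, WN, VU, EG, DM, FG, JB

EG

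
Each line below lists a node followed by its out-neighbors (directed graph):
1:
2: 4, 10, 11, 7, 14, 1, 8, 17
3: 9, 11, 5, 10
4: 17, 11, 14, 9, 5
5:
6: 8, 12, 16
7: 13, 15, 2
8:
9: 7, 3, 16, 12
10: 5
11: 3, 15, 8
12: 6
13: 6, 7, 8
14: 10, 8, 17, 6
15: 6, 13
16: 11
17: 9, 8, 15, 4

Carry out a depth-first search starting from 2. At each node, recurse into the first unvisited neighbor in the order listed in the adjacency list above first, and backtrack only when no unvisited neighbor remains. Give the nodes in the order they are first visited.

Visit 2
2 → 4
4 → 17
17 → 9
9 → 7
7 → 13
13 → 6
6 → 8
6 → 12
6 → 16
16 → 11
11 → 3
3 → 5
3 → 10
11 → 15
4 → 14
2 → 1

2 4 17 9 7 13 6 8 12 16 11 3 5 10 15 14 1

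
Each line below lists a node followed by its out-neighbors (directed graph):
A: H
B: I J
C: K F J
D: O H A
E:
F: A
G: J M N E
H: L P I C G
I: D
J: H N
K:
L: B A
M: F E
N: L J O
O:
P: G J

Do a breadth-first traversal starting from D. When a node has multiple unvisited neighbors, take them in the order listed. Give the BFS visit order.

D → O → H → A → L → P → I → C → G → B → J → K → F → M → N → E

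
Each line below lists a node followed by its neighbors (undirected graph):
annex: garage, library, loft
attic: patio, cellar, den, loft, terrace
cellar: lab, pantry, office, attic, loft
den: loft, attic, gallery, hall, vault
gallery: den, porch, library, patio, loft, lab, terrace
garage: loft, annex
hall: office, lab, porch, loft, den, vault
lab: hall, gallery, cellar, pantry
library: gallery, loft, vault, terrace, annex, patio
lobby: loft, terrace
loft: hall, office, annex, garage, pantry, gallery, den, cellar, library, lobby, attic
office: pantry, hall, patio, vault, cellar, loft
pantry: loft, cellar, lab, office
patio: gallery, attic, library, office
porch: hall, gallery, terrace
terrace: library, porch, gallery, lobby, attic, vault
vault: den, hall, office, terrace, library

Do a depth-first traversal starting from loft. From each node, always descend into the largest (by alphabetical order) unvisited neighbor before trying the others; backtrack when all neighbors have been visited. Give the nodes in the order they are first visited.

loft -> pantry -> office -> vault -> terrace -> porch -> hall -> lab -> gallery -> patio -> library -> annex -> garage -> attic -> den -> cellar -> lobby

Visit loft
loft → pantry
pantry → office
office → vault
vault → terrace
terrace → porch
porch → hall
hall → lab
lab → gallery
gallery → patio
patio → library
library → annex
annex → garage
patio → attic
attic → den
attic → cellar
terrace → lobby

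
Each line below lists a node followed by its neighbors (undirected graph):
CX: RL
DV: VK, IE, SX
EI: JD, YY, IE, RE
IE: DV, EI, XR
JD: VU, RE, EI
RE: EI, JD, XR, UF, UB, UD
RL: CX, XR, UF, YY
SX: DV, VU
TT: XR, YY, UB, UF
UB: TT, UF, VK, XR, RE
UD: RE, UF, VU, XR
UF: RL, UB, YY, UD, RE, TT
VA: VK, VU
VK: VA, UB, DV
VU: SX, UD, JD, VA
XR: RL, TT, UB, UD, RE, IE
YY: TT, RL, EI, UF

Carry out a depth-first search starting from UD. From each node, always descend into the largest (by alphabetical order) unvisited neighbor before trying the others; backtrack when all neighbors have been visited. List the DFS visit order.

UD XR UB VK VA VU SX DV IE EI YY UF TT RL CX RE JD

Visit UD
UD → XR
XR → UB
UB → VK
VK → VA
VA → VU
VU → SX
SX → DV
DV → IE
IE → EI
EI → YY
YY → UF
UF → TT
UF → RL
RL → CX
UF → RE
RE → JD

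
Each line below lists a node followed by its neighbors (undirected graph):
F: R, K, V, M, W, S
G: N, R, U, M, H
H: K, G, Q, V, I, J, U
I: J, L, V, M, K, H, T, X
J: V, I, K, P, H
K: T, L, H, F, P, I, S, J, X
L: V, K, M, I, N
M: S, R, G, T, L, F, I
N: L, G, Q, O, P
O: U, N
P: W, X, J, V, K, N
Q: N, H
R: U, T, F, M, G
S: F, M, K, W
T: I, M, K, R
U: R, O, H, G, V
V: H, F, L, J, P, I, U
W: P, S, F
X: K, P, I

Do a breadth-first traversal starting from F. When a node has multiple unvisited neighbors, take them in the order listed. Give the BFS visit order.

Visit F; enqueue R, K, V, M, W, S → queue [R, K, V, M, W, S]
Visit R; enqueue U, T, G → queue [K, V, M, W, S, U, T, G]
Visit K; enqueue L, H, P, I, J, X → queue [V, M, W, S, U, T, G, L, H, P, I, J, X]
Visit V → queue [M, W, S, U, T, G, L, H, P, I, J, X]
Visit M → queue [W, S, U, T, G, L, H, P, I, J, X]
Visit W → queue [S, U, T, G, L, H, P, I, J, X]
Visit S → queue [U, T, G, L, H, P, I, J, X]
Visit U; enqueue O → queue [T, G, L, H, P, I, J, X, O]
Visit T → queue [G, L, H, P, I, J, X, O]
Visit G; enqueue N → queue [L, H, P, I, J, X, O, N]
Visit L → queue [H, P, I, J, X, O, N]
Visit H; enqueue Q → queue [P, I, J, X, O, N, Q]
Visit P → queue [I, J, X, O, N, Q]
Visit I → queue [J, X, O, N, Q]
Visit J → queue [X, O, N, Q]
Visit X → queue [O, N, Q]
Visit O → queue [N, Q]
Visit N → queue [Q]
Visit Q → queue []

F R K V M W S U T G L H P I J X O N Q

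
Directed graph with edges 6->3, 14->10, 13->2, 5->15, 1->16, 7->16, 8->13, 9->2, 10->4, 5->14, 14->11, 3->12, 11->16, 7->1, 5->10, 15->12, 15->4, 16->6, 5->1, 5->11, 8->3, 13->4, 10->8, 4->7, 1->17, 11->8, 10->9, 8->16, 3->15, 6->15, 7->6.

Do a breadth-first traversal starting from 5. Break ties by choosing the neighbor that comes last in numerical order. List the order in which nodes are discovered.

5 15 14 11 10 1 12 4 16 8 9 17 7 6 13 3 2

Visit 5; enqueue 15, 14, 11, 10, 1 → queue [15, 14, 11, 10, 1]
Visit 15; enqueue 12, 4 → queue [14, 11, 10, 1, 12, 4]
Visit 14 → queue [11, 10, 1, 12, 4]
Visit 11; enqueue 16, 8 → queue [10, 1, 12, 4, 16, 8]
Visit 10; enqueue 9 → queue [1, 12, 4, 16, 8, 9]
Visit 1; enqueue 17 → queue [12, 4, 16, 8, 9, 17]
Visit 12 → queue [4, 16, 8, 9, 17]
Visit 4; enqueue 7 → queue [16, 8, 9, 17, 7]
Visit 16; enqueue 6 → queue [8, 9, 17, 7, 6]
Visit 8; enqueue 13, 3 → queue [9, 17, 7, 6, 13, 3]
Visit 9; enqueue 2 → queue [17, 7, 6, 13, 3, 2]
Visit 17 → queue [7, 6, 13, 3, 2]
Visit 7 → queue [6, 13, 3, 2]
Visit 6 → queue [13, 3, 2]
Visit 13 → queue [3, 2]
Visit 3 → queue [2]
Visit 2 → queue []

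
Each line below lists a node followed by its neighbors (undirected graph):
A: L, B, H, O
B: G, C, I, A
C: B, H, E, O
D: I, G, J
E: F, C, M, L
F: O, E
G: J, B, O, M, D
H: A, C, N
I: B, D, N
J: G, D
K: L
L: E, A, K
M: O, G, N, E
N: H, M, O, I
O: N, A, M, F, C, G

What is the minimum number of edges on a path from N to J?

Level 0: N
Level 1: H, I, M, O
Level 2: A, B, C, D, E, F, G
Level 3: J, L
Level 4: K
J first appears at level 3.

3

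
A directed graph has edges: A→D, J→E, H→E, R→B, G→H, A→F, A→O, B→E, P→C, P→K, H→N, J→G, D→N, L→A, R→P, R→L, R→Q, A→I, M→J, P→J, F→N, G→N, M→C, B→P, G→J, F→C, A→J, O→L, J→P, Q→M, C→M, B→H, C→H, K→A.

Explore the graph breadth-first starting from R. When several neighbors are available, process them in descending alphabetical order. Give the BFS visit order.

R → Q → P → L → B → M → K → J → C → A → H → E → G → O → I → F → D → N

Visit R; enqueue Q, P, L, B → queue [Q, P, L, B]
Visit Q; enqueue M → queue [P, L, B, M]
Visit P; enqueue K, J, C → queue [L, B, M, K, J, C]
Visit L; enqueue A → queue [B, M, K, J, C, A]
Visit B; enqueue H, E → queue [M, K, J, C, A, H, E]
Visit M → queue [K, J, C, A, H, E]
Visit K → queue [J, C, A, H, E]
Visit J; enqueue G → queue [C, A, H, E, G]
Visit C → queue [A, H, E, G]
Visit A; enqueue O, I, F, D → queue [H, E, G, O, I, F, D]
Visit H; enqueue N → queue [E, G, O, I, F, D, N]
Visit E → queue [G, O, I, F, D, N]
Visit G → queue [O, I, F, D, N]
Visit O → queue [I, F, D, N]
Visit I → queue [F, D, N]
Visit F → queue [D, N]
Visit D → queue [N]
Visit N → queue []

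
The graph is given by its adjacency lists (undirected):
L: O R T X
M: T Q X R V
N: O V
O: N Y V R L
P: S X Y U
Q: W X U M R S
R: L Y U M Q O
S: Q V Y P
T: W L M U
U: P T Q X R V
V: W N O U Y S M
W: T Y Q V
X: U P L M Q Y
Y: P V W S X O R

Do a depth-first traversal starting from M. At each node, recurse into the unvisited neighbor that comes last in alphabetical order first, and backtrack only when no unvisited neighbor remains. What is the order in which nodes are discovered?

M, X, Y, W, V, U, T, L, R, Q, S, P, O, N

Visit M
M → X
X → Y
Y → W
W → V
V → U
U → T
T → L
L → R
R → Q
Q → S
S → P
R → O
O → N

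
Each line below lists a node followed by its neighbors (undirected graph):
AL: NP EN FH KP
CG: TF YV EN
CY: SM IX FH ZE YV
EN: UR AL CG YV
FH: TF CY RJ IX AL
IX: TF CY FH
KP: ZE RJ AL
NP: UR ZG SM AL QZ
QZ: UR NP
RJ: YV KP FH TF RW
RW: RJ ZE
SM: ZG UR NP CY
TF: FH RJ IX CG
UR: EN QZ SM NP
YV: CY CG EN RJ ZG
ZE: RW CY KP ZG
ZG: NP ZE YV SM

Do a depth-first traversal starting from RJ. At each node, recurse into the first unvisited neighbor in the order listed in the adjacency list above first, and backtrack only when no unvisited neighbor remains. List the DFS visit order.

RJ -> YV -> CY -> SM -> ZG -> NP -> UR -> EN -> AL -> FH -> TF -> IX -> CG -> KP -> ZE -> RW -> QZ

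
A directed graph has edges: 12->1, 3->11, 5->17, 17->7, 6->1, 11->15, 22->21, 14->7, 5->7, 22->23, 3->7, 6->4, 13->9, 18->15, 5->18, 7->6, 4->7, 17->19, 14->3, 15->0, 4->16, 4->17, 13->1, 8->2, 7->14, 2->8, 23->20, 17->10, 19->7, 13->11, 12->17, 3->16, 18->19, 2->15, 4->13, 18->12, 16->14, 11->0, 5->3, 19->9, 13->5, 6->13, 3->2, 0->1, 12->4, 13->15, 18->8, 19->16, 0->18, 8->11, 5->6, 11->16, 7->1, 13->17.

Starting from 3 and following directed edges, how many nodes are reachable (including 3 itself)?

BFS from 3 visits: 3, 2, 7, 11, 16, 8, 15, 1, 6, 14, 0, 4, 13, 18, 17, 5, 9, 12, 19, 10
Reachable nodes: 20 of 24 total.

20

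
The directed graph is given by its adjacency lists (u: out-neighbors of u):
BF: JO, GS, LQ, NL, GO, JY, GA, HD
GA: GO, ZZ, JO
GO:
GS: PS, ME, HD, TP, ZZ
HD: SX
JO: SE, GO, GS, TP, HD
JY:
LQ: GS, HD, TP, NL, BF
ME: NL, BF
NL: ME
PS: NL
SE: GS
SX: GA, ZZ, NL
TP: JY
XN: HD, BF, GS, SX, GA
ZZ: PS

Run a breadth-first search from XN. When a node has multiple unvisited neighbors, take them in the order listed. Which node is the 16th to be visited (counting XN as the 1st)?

SE

Visit XN; enqueue HD, BF, GS, SX, GA → queue [HD, BF, GS, SX, GA]
Visit HD → queue [BF, GS, SX, GA]
Visit BF; enqueue JO, LQ, NL, GO, JY → queue [GS, SX, GA, JO, LQ, NL, GO, JY]
Visit GS; enqueue PS, ME, TP, ZZ → queue [SX, GA, JO, LQ, NL, GO, JY, PS, ME, TP, ZZ]
Visit SX → queue [GA, JO, LQ, NL, GO, JY, PS, ME, TP, ZZ]
Visit GA → queue [JO, LQ, NL, GO, JY, PS, ME, TP, ZZ]
Visit JO; enqueue SE → queue [LQ, NL, GO, JY, PS, ME, TP, ZZ, SE]
Visit LQ → queue [NL, GO, JY, PS, ME, TP, ZZ, SE]
Visit NL → queue [GO, JY, PS, ME, TP, ZZ, SE]
Visit GO → queue [JY, PS, ME, TP, ZZ, SE]
Visit JY → queue [PS, ME, TP, ZZ, SE]
Visit PS → queue [ME, TP, ZZ, SE]
Visit ME → queue [TP, ZZ, SE]
Visit TP → queue [ZZ, SE]
Visit ZZ → queue [SE]
Visit SE → queue []

Visit order: XN, HD, BF, GS, SX, GA, JO, LQ, NL, GO, JY, PS, ME, TP, ZZ, SE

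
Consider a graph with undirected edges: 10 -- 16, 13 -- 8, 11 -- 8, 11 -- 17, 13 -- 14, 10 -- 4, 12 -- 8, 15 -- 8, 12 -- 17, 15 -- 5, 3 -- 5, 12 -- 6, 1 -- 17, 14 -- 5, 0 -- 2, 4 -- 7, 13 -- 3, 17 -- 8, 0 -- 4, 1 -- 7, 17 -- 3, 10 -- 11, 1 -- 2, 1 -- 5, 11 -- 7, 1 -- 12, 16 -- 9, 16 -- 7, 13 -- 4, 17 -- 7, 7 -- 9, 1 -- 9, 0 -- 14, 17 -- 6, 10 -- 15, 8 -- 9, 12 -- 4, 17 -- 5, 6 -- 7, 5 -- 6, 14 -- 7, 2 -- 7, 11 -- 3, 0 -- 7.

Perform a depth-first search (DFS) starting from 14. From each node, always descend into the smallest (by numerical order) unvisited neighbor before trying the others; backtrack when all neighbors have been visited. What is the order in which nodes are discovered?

14 → 0 → 2 → 1 → 5 → 3 → 11 → 7 → 4 → 10 → 15 → 8 → 9 → 16 → 12 → 6 → 17 → 13

Visit 14
14 → 0
0 → 2
2 → 1
1 → 5
5 → 3
3 → 11
11 → 7
7 → 4
4 → 10
10 → 15
15 → 8
8 → 9
9 → 16
8 → 12
12 → 6
6 → 17
8 → 13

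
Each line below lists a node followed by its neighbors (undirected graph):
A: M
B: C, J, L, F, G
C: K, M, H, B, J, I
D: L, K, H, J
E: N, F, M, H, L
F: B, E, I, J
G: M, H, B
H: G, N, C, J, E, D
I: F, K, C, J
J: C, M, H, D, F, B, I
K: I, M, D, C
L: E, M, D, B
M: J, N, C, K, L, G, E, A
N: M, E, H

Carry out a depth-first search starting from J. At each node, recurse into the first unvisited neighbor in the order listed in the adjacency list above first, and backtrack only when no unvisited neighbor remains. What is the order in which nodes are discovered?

J, C, K, I, F, B, L, E, N, M, G, H, D, A

Visit J
J → C
C → K
K → I
I → F
F → B
B → L
L → E
E → N
N → M
M → G
G → H
H → D
M → A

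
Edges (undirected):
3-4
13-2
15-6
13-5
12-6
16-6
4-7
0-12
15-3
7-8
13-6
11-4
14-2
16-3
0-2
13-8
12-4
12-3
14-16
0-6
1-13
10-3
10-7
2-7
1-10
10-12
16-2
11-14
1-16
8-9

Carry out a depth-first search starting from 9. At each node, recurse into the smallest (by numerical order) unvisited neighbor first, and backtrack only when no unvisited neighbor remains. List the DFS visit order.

Visit 9
9 → 8
8 → 7
7 → 2
2 → 0
0 → 6
6 → 12
12 → 3
3 → 4
4 → 11
11 → 14
14 → 16
16 → 1
1 → 10
1 → 13
13 → 5
3 → 15

9, 8, 7, 2, 0, 6, 12, 3, 4, 11, 14, 16, 1, 10, 13, 5, 15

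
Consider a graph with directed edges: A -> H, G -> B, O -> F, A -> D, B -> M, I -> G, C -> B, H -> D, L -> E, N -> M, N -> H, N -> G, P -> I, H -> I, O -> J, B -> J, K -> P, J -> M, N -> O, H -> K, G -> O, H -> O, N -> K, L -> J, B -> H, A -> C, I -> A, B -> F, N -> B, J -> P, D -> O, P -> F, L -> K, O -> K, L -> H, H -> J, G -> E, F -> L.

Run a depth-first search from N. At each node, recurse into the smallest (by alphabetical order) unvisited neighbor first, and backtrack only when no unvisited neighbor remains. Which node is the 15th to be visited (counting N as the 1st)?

Visit N
N → B
B → F
F → L
L → E
L → H
H → D
D → O
O → J
J → M
J → P
P → I
I → A
A → C
I → G
O → K

Visit order: N, B, F, L, E, H, D, O, J, M, P, I, A, C, G, K

G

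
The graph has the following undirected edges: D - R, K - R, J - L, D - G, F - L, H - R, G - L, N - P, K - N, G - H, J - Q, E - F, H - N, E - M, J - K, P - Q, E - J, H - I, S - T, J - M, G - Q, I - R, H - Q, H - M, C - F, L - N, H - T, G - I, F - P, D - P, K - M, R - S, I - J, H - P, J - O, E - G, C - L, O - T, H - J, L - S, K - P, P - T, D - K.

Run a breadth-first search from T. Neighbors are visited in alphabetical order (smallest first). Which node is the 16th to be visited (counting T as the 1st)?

Visit T; enqueue H, O, P, S → queue [H, O, P, S]
Visit H; enqueue G, I, J, M, N, Q, R → queue [O, P, S, G, I, J, M, N, Q, R]
Visit O → queue [P, S, G, I, J, M, N, Q, R]
Visit P; enqueue D, F, K → queue [S, G, I, J, M, N, Q, R, D, F, K]
Visit S; enqueue L → queue [G, I, J, M, N, Q, R, D, F, K, L]
Visit G; enqueue E → queue [I, J, M, N, Q, R, D, F, K, L, E]
Visit I → queue [J, M, N, Q, R, D, F, K, L, E]
Visit J → queue [M, N, Q, R, D, F, K, L, E]
Visit M → queue [N, Q, R, D, F, K, L, E]
Visit N → queue [Q, R, D, F, K, L, E]
Visit Q → queue [R, D, F, K, L, E]
Visit R → queue [D, F, K, L, E]
Visit D → queue [F, K, L, E]
Visit F; enqueue C → queue [K, L, E, C]
Visit K → queue [L, E, C]
Visit L → queue [E, C]
Visit E → queue [C]
Visit C → queue []

Visit order: T, H, O, P, S, G, I, J, M, N, Q, R, D, F, K, L, E, C

L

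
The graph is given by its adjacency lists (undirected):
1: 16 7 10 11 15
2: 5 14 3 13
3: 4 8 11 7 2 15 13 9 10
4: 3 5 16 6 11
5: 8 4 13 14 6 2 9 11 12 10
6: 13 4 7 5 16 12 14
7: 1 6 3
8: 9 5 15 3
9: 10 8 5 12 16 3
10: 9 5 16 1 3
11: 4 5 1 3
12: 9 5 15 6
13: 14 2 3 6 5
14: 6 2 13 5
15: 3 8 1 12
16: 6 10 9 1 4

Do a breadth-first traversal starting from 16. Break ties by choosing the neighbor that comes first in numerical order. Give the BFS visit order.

16 1 4 6 9 10 7 11 15 3 5 12 13 14 8 2

Visit 16; enqueue 1, 4, 6, 9, 10 → queue [1, 4, 6, 9, 10]
Visit 1; enqueue 7, 11, 15 → queue [4, 6, 9, 10, 7, 11, 15]
Visit 4; enqueue 3, 5 → queue [6, 9, 10, 7, 11, 15, 3, 5]
Visit 6; enqueue 12, 13, 14 → queue [9, 10, 7, 11, 15, 3, 5, 12, 13, 14]
Visit 9; enqueue 8 → queue [10, 7, 11, 15, 3, 5, 12, 13, 14, 8]
Visit 10 → queue [7, 11, 15, 3, 5, 12, 13, 14, 8]
Visit 7 → queue [11, 15, 3, 5, 12, 13, 14, 8]
Visit 11 → queue [15, 3, 5, 12, 13, 14, 8]
Visit 15 → queue [3, 5, 12, 13, 14, 8]
Visit 3; enqueue 2 → queue [5, 12, 13, 14, 8, 2]
Visit 5 → queue [12, 13, 14, 8, 2]
Visit 12 → queue [13, 14, 8, 2]
Visit 13 → queue [14, 8, 2]
Visit 14 → queue [8, 2]
Visit 8 → queue [2]
Visit 2 → queue []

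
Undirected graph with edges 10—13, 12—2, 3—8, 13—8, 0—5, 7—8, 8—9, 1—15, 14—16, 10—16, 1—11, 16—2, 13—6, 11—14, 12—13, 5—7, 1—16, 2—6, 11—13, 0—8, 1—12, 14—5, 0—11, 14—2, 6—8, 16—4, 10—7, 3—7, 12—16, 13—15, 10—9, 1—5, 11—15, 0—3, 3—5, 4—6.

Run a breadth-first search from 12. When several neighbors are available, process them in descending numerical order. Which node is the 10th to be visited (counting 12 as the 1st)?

Visit 12; enqueue 16, 13, 2, 1 → queue [16, 13, 2, 1]
Visit 16; enqueue 14, 10, 4 → queue [13, 2, 1, 14, 10, 4]
Visit 13; enqueue 15, 11, 8, 6 → queue [2, 1, 14, 10, 4, 15, 11, 8, 6]
Visit 2 → queue [1, 14, 10, 4, 15, 11, 8, 6]
Visit 1; enqueue 5 → queue [14, 10, 4, 15, 11, 8, 6, 5]
Visit 14 → queue [10, 4, 15, 11, 8, 6, 5]
Visit 10; enqueue 9, 7 → queue [4, 15, 11, 8, 6, 5, 9, 7]
Visit 4 → queue [15, 11, 8, 6, 5, 9, 7]
Visit 15 → queue [11, 8, 6, 5, 9, 7]
Visit 11; enqueue 0 → queue [8, 6, 5, 9, 7, 0]
Visit 8; enqueue 3 → queue [6, 5, 9, 7, 0, 3]
Visit 6 → queue [5, 9, 7, 0, 3]
Visit 5 → queue [9, 7, 0, 3]
Visit 9 → queue [7, 0, 3]
Visit 7 → queue [0, 3]
Visit 0 → queue [3]
Visit 3 → queue []

Visit order: 12, 16, 13, 2, 1, 14, 10, 4, 15, 11, 8, 6, 5, 9, 7, 0, 3

11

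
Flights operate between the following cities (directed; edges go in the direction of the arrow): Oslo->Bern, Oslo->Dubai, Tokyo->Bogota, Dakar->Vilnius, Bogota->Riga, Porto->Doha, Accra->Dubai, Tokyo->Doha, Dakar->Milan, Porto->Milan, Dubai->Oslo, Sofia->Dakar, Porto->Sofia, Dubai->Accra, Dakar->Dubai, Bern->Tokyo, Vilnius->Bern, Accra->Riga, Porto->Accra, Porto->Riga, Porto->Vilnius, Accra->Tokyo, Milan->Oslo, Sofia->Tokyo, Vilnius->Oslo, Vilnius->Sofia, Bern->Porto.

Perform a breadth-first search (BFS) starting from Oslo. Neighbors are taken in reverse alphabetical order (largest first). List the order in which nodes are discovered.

Visit Oslo; enqueue Dubai, Bern → queue [Dubai, Bern]
Visit Dubai; enqueue Accra → queue [Bern, Accra]
Visit Bern; enqueue Tokyo, Porto → queue [Accra, Tokyo, Porto]
Visit Accra; enqueue Riga → queue [Tokyo, Porto, Riga]
Visit Tokyo; enqueue Doha, Bogota → queue [Porto, Riga, Doha, Bogota]
Visit Porto; enqueue Vilnius, Sofia, Milan → queue [Riga, Doha, Bogota, Vilnius, Sofia, Milan]
Visit Riga → queue [Doha, Bogota, Vilnius, Sofia, Milan]
Visit Doha → queue [Bogota, Vilnius, Sofia, Milan]
Visit Bogota → queue [Vilnius, Sofia, Milan]
Visit Vilnius → queue [Sofia, Milan]
Visit Sofia; enqueue Dakar → queue [Milan, Dakar]
Visit Milan → queue [Dakar]
Visit Dakar → queue []

Oslo, Dubai, Bern, Accra, Tokyo, Porto, Riga, Doha, Bogota, Vilnius, Sofia, Milan, Dakar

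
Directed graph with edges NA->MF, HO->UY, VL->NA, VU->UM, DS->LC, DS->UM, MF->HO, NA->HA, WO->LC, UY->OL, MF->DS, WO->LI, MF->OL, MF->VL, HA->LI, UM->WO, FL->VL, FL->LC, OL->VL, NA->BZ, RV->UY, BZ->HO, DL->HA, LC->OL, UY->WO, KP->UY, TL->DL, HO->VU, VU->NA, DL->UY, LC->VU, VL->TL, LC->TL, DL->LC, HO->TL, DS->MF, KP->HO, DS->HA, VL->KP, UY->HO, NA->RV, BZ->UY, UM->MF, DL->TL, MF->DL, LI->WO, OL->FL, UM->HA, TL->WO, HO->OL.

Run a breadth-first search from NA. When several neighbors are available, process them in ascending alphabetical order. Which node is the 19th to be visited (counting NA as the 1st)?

KP

Visit NA; enqueue BZ, HA, MF, RV → queue [BZ, HA, MF, RV]
Visit BZ; enqueue HO, UY → queue [HA, MF, RV, HO, UY]
Visit HA; enqueue LI → queue [MF, RV, HO, UY, LI]
Visit MF; enqueue DL, DS, OL, VL → queue [RV, HO, UY, LI, DL, DS, OL, VL]
Visit RV → queue [HO, UY, LI, DL, DS, OL, VL]
Visit HO; enqueue TL, VU → queue [UY, LI, DL, DS, OL, VL, TL, VU]
Visit UY; enqueue WO → queue [LI, DL, DS, OL, VL, TL, VU, WO]
Visit LI → queue [DL, DS, OL, VL, TL, VU, WO]
Visit DL; enqueue LC → queue [DS, OL, VL, TL, VU, WO, LC]
Visit DS; enqueue UM → queue [OL, VL, TL, VU, WO, LC, UM]
Visit OL; enqueue FL → queue [VL, TL, VU, WO, LC, UM, FL]
Visit VL; enqueue KP → queue [TL, VU, WO, LC, UM, FL, KP]
Visit TL → queue [VU, WO, LC, UM, FL, KP]
Visit VU → queue [WO, LC, UM, FL, KP]
Visit WO → queue [LC, UM, FL, KP]
Visit LC → queue [UM, FL, KP]
Visit UM → queue [FL, KP]
Visit FL → queue [KP]
Visit KP → queue []

Visit order: NA, BZ, HA, MF, RV, HO, UY, LI, DL, DS, OL, VL, TL, VU, WO, LC, UM, FL, KP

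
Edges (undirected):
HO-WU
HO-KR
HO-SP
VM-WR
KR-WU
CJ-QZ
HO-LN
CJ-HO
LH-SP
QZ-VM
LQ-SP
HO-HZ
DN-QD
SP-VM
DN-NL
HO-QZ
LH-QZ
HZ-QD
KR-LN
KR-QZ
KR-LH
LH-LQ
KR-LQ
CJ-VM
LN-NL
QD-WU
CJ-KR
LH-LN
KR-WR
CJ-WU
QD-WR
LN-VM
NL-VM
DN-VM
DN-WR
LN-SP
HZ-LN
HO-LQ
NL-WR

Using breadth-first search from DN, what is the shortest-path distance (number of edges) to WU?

Level 0: DN
Level 1: NL, QD, VM, WR
Level 2: CJ, HZ, KR, LN, QZ, SP, WU
Level 3: HO, LH, LQ
WU first appears at level 2.

2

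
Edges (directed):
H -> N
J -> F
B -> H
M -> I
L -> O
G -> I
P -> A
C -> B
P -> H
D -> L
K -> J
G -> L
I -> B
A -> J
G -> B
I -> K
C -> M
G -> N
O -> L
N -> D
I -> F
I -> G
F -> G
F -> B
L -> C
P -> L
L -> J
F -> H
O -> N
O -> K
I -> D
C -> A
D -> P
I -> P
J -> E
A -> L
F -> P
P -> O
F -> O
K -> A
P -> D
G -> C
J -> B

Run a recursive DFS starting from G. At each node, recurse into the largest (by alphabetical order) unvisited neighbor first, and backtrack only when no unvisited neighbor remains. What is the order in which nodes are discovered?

Visit G
G → N
N → D
D → P
P → O
O → L
L → J
J → F
F → H
F → B
J → E
L → C
C → M
M → I
I → K
K → A

G → N → D → P → O → L → J → F → H → B → E → C → M → I → K → A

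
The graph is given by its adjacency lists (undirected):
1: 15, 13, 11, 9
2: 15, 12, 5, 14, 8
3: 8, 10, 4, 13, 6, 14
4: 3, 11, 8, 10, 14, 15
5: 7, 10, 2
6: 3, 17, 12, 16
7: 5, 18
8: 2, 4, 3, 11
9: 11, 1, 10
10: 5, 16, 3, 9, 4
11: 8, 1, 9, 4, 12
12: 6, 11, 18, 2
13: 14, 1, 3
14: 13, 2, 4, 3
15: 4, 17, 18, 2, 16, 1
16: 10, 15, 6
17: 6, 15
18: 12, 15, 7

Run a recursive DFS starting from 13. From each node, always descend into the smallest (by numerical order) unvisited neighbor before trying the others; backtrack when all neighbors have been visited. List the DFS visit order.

Visit 13
13 → 1
1 → 9
9 → 10
10 → 3
3 → 4
4 → 8
8 → 2
2 → 5
5 → 7
7 → 18
18 → 12
12 → 6
6 → 16
16 → 15
15 → 17
12 → 11
2 → 14

13, 1, 9, 10, 3, 4, 8, 2, 5, 7, 18, 12, 6, 16, 15, 17, 11, 14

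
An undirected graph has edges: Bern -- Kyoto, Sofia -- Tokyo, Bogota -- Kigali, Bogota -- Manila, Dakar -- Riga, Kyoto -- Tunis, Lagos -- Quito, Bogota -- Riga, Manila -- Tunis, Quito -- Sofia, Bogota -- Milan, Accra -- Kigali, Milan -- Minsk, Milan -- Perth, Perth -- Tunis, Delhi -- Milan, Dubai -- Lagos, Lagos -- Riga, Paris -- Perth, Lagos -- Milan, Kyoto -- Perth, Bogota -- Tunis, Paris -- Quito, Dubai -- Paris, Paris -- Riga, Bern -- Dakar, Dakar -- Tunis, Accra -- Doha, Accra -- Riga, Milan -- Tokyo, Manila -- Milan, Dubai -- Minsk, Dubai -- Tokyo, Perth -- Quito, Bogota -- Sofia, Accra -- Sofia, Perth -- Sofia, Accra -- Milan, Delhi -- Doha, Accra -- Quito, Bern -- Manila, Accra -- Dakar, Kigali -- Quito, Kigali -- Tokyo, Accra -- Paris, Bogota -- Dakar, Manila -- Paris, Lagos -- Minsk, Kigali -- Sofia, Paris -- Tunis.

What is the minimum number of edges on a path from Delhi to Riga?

3

Level 0: Delhi
Level 1: Doha, Milan
Level 2: Accra, Bogota, Lagos, Manila, Minsk, Perth, Tokyo
Level 3: Bern, Dakar, Dubai, Kigali, Kyoto, Paris, Quito, Riga, Sofia, Tunis
Riga first appears at level 3.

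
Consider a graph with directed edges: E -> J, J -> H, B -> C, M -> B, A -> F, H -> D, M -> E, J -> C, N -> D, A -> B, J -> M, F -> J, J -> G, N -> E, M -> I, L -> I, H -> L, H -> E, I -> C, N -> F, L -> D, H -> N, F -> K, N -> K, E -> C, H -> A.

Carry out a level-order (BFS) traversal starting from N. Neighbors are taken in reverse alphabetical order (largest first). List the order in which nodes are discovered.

N, K, F, E, D, J, C, M, H, G, I, B, L, A

Visit N; enqueue K, F, E, D → queue [K, F, E, D]
Visit K → queue [F, E, D]
Visit F; enqueue J → queue [E, D, J]
Visit E; enqueue C → queue [D, J, C]
Visit D → queue [J, C]
Visit J; enqueue M, H, G → queue [C, M, H, G]
Visit C → queue [M, H, G]
Visit M; enqueue I, B → queue [H, G, I, B]
Visit H; enqueue L, A → queue [G, I, B, L, A]
Visit G → queue [I, B, L, A]
Visit I → queue [B, L, A]
Visit B → queue [L, A]
Visit L → queue [A]
Visit A → queue []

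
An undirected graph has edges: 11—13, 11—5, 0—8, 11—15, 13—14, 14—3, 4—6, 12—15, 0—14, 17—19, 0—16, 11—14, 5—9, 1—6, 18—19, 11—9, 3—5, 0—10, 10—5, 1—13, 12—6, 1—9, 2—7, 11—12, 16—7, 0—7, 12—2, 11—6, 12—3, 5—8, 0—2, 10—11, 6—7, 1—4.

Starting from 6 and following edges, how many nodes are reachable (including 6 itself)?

BFS from 6 visits: 6, 1, 4, 7, 11, 12, 9, 13, 0, 2, 16, 5, 10, 14, 15, 3, 8
Reachable nodes: 17 of 20 total.

17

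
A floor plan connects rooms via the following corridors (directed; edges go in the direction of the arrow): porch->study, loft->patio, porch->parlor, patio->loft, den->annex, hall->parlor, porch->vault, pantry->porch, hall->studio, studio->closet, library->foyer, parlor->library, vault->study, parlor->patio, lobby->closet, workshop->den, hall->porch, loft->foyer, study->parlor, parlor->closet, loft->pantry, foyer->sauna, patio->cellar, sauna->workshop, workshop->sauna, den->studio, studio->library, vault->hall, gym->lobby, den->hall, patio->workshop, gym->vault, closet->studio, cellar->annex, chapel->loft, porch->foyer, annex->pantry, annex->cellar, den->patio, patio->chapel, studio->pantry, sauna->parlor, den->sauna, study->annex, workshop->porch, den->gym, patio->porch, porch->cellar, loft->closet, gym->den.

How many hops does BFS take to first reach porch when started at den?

2

Level 0: den
Level 1: annex, gym, hall, patio, sauna, studio
Level 2: cellar, chapel, closet, library, lobby, loft, pantry, parlor, porch, vault, workshop
Level 3: foyer, study
porch first appears at level 2.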